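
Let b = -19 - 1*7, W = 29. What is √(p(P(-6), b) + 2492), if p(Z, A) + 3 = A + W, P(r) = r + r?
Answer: 2*√623 ≈ 49.920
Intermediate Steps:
b = -26 (b = -19 - 7 = -26)
P(r) = 2*r
p(Z, A) = 26 + A (p(Z, A) = -3 + (A + 29) = -3 + (29 + A) = 26 + A)
√(p(P(-6), b) + 2492) = √((26 - 26) + 2492) = √(0 + 2492) = √2492 = 2*√623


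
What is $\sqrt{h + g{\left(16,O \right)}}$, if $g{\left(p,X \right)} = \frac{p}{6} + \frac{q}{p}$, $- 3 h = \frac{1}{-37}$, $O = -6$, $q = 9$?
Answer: $\frac{3 \sqrt{7881}}{148} \approx 1.7995$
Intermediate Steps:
$h = \frac{1}{111}$ ($h = - \frac{1}{3 \left(-37\right)} = \left(- \frac{1}{3}\right) \left(- \frac{1}{37}\right) = \frac{1}{111} \approx 0.009009$)
$g{\left(p,X \right)} = \frac{9}{p} + \frac{p}{6}$ ($g{\left(p,X \right)} = \frac{p}{6} + \frac{9}{p} = \frac{9}{p} + \frac{p}{6}$)
$\sqrt{h + g{\left(16,O \right)}} = \sqrt{\frac{1}{111} + \left(\frac{9}{16} + \frac{1}{6} \cdot 16\right)} = \sqrt{\frac{1}{111} + \left(9 \cdot \frac{1}{16} + \frac{8}{3}\right)} = \sqrt{\frac{1}{111} + \left(\frac{9}{16} + \frac{8}{3}\right)} = \sqrt{\frac{1}{111} + \frac{155}{48}} = \sqrt{\frac{1917}{592}} = \frac{3 \sqrt{7881}}{148}$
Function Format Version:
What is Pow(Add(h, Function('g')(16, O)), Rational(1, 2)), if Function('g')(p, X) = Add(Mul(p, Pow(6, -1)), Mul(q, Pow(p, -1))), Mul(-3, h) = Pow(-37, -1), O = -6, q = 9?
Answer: Mul(Rational(3, 148), Pow(7881, Rational(1, 2))) ≈ 1.7995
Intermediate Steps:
h = Rational(1, 111) (h = Mul(Rational(-1, 3), Pow(-37, -1)) = Mul(Rational(-1, 3), Rational(-1, 37)) = Rational(1, 111) ≈ 0.0090090)
Function('g')(p, X) = Add(Mul(9, Pow(p, -1)), Mul(Rational(1, 6), p)) (Function('g')(p, X) = Add(Mul(p, Pow(6, -1)), Mul(9, Pow(p, -1))) = Add(Mul(p, Rational(1, 6)), Mul(9, Pow(p, -1))) = Add(Mul(Rational(1, 6), p), Mul(9, Pow(p, -1))) = Add(Mul(9, Pow(p, -1)), Mul(Rational(1, 6), p)))
Pow(Add(h, Function('g')(16, O)), Rational(1, 2)) = Pow(Add(Rational(1, 111), Add(Mul(9, Pow(16, -1)), Mul(Rational(1, 6), 16))), Rational(1, 2)) = Pow(Add(Rational(1, 111), Add(Mul(9, Rational(1, 16)), Rational(8, 3))), Rational(1, 2)) = Pow(Add(Rational(1, 111), Add(Rational(9, 16), Rational(8, 3))), Rational(1, 2)) = Pow(Add(Rational(1, 111), Rational(155, 48)), Rational(1, 2)) = Pow(Rational(1917, 592), Rational(1, 2)) = Mul(Rational(3, 148), Pow(7881, Rational(1, 2)))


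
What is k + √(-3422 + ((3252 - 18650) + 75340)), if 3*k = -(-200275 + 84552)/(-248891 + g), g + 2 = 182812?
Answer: -115723/198243 + 6*√1570 ≈ 237.16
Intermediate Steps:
g = 182810 (g = -2 + 182812 = 182810)
k = -115723/198243 (k = (-(-200275 + 84552)/(-248891 + 182810))/3 = (-(-115723)/(-66081))/3 = (-(-115723)*(-1)/66081)/3 = (-1*115723/66081)/3 = (⅓)*(-115723/66081) = -115723/198243 ≈ -0.58374)
k + √(-3422 + ((3252 - 18650) + 75340)) = -115723/198243 + √(-3422 + ((3252 - 18650) + 75340)) = -115723/198243 + √(-3422 + (-15398 + 75340)) = -115723/198243 + √(-3422 + 59942) = -115723/198243 + √56520 = -115723/198243 + 6*√1570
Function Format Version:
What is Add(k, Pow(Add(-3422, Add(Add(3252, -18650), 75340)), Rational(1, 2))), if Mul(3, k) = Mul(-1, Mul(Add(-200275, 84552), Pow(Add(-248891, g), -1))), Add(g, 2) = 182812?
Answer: Add(Rational(-115723, 198243), Mul(6, Pow(1570, Rational(1, 2)))) ≈ 237.16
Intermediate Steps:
g = 182810 (g = Add(-2, 182812) = 182810)
k = Rational(-115723, 198243) (k = Mul(Rational(1, 3), Mul(-1, Mul(Add(-200275, 84552), Pow(Add(-248891, 182810), -1)))) = Mul(Rational(1, 3), Mul(-1, Mul(-115723, Pow(-66081, -1)))) = Mul(Rational(1, 3), Mul(-1, Mul(-115723, Rational(-1, 66081)))) = Mul(Rational(1, 3), Mul(-1, Rational(115723, 66081))) = Mul(Rational(1, 3), Rational(-115723, 66081)) = Rational(-115723, 198243) ≈ -0.58374)
Add(k, Pow(Add(-3422, Add(Add(3252, -18650), 75340)), Rational(1, 2))) = Add(Rational(-115723, 198243), Pow(Add(-3422, Add(Add(3252, -18650), 75340)), Rational(1, 2))) = Add(Rational(-115723, 198243), Pow(Add(-3422, Add(-15398, 75340)), Rational(1, 2))) = Add(Rational(-115723, 198243), Pow(Add(-3422, 59942), Rational(1, 2))) = Add(Rational(-115723, 198243), Pow(56520, Rational(1, 2))) = Add(Rational(-115723, 198243), Mul(6, Pow(1570, Rational(1, 2))))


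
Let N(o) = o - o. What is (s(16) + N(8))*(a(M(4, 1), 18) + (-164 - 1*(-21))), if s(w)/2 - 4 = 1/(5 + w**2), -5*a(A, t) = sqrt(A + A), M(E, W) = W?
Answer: -298870/261 - 418*sqrt(2)/261 ≈ -1147.4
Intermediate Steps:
N(o) = 0
a(A, t) = -sqrt(2)*sqrt(A)/5 (a(A, t) = -sqrt(A + A)/5 = -sqrt(2)*sqrt(A)/5)
s(w) = 8 + 2/(5 + w**2)
(s(16) + N(8))*(a(M(4, 1), 18) + (-164 - 1*(-21))) = (2*(21 + 4*16**2)/(5 + 16**2) + 0)*(-sqrt(2)*sqrt(1)/5 + (-164 - 1*(-21))) = (2*(21 + 4*256)/(5 + 256) + 0)*(-1/5*sqrt(2)*1 + (-164 + 21)) = (2*(21 + 1024)/261 + 0)*(-sqrt(2)/5 - 143) = (2*(1/261)*1045 + 0)*(-143 - sqrt(2)/5) = (2090/261 + 0)*(-143 - sqrt(2)/5) = 2090*(-143 - sqrt(2)/5)/261 = -298870/261 - 418*sqrt(2)/261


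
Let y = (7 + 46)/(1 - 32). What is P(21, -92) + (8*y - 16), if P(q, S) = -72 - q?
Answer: -3803/31 ≈ -122.68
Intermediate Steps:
y = -53/31 (y = 53/(-31) = 53*(-1/31) = -53/31 ≈ -1.7097)
P(21, -92) + (8*y - 16) = (-72 - 1*21) + (8*(-53/31) - 16) = (-72 - 21) + (-424/31 - 16) = -93 - 920/31 = -3803/31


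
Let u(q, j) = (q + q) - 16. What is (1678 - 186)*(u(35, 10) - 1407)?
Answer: -2018676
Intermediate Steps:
u(q, j) = -16 + 2*q (u(q, j) = 2*q - 16 = -16 + 2*q)
(1678 - 186)*(u(35, 10) - 1407) = (1678 - 186)*((-16 + 2*35) - 1407) = 1492*((-16 + 70) - 1407) = 1492*(54 - 1407) = 1492*(-1353) = -2018676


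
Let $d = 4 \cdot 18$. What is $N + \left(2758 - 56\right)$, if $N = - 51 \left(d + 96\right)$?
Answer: $-5866$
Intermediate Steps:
$d = 72$
$N = -8568$ ($N = - 51 \left(72 + 96\right) = \left(-51\right) 168 = -8568$)
$N + \left(2758 - 56\right) = -8568 + \left(2758 - 56\right) = -8568 + 2702 = -5866$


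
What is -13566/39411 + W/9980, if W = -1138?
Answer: -30039733/65553630 ≈ -0.45825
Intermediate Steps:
-13566/39411 + W/9980 = -13566/39411 - 1138/9980 = -13566*1/39411 - 1138*1/9980 = -4522/13137 - 569/4990 = -30039733/65553630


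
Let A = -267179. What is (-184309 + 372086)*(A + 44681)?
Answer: -41780006946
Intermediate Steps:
(-184309 + 372086)*(A + 44681) = (-184309 + 372086)*(-267179 + 44681) = 187777*(-222498) = -41780006946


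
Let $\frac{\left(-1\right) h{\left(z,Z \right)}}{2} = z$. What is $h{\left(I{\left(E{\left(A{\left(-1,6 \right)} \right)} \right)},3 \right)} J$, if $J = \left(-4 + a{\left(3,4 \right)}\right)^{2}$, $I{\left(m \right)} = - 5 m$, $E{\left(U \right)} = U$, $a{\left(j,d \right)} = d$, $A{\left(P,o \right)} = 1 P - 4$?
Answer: $0$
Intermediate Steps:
$A{\left(P,o \right)} = -4 + P$ ($A{\left(P,o \right)} = P - 4 = -4 + P$)
$h{\left(z,Z \right)} = - 2 z$
$J = 0$ ($J = \left(-4 + 4\right)^{2} = 0^{2} = 0$)
$h{\left(I{\left(E{\left(A{\left(-1,6 \right)} \right)} \right)},3 \right)} J = - 2 \left(- 5 \left(-4 - 1\right)\right) 0 = - 2 \left(\left(-5\right) \left(-5\right)\right) 0 = \left(-2\right) 25 \cdot 0 = \left(-50\right) 0 = 0$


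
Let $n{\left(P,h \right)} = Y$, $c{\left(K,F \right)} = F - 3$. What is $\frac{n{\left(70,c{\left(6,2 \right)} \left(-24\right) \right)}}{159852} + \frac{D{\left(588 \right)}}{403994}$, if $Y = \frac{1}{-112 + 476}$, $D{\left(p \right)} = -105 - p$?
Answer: $- \frac{20161291355}{11753423297616} \approx -0.0017154$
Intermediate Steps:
$Y = \frac{1}{364} \approx 0.0027473$
$c{\left(K,F \right)} = -3 + F$ ($c{\left(K,F \right)} = F - 3 = -3 + F$)
$n{\left(P,h \right)} = \frac{1}{364}$
$\frac{n{\left(70,c{\left(6,2 \right)} \left(-24\right) \right)}}{159852} + \frac{D{\left(588 \right)}}{403994} = \frac{1}{364 \cdot 159852} + \frac{-105 - 588}{403994} = \frac{1}{364} \cdot \frac{1}{159852} + \left(-105 - 588\right) \frac{1}{403994} = \frac{1}{58186128} - \frac{693}{403994} = - \frac{20161291355}{11753423297616}$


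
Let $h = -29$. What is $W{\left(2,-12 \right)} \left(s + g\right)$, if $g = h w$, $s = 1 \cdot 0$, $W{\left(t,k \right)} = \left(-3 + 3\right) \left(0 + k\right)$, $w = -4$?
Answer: $0$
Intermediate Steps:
$W{\left(t,k \right)} = 0$ ($W{\left(t,k \right)} = 0 k = 0$)
$s = 0$
$g = 116$ ($g = \left(-29\right) \left(-4\right) = 116$)
$W{\left(2,-12 \right)} \left(s + g\right) = 0 \left(0 + 116\right) = 0 \cdot 116 = 0$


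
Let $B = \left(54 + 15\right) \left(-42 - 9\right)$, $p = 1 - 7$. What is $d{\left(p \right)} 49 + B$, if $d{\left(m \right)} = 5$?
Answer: $-3274$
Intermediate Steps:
$p = -6$ ($p = 1 - 7 = -6$)
$B = -3519$ ($B = 69 \left(-51\right) = -3519$)
$d{\left(p \right)} 49 + B = 5 \cdot 49 - 3519 = 245 - 3519 = -3274$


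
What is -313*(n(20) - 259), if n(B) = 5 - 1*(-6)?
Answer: 77624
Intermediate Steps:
n(B) = 11 (n(B) = 5 + 6 = 11)
-313*(n(20) - 259) = -313*(11 - 259) = -313*(-248) = 77624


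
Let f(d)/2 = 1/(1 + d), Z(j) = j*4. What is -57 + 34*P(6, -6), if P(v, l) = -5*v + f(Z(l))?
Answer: -24839/23 ≈ -1080.0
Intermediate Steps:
Z(j) = 4*j
f(d) = 2/(1 + d)
P(v, l) = -5*v + 2/(1 + 4*l)
-57 + 34*P(6, -6) = -57 + 34*((2 - 5*6*(1 + 4*(-6)))/(1 + 4*(-6))) = -57 + 34*((2 - 5*6*(1 - 24))/(1 - 24)) = -57 + 34*((2 - 5*6*(-23))/(-23)) = -57 + 34*(-(2 + 690)/23) = -57 + 34*(-1/23*692) = -57 + 34*(-692/23) = -57 - 23528/23 = -24839/23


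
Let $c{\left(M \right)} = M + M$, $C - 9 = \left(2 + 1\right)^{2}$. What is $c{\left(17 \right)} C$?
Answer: $612$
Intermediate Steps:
$C = 18$ ($C = 9 + \left(2 + 1\right)^{2} = 9 + 3^{2} = 9 + 9 = 18$)
$c{\left(M \right)} = 2 M$
$c{\left(17 \right)} C = 2 \cdot 17 \cdot 18 = 34 \cdot 18 = 612$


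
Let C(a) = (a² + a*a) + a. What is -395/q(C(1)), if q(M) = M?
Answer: -395/3 ≈ -131.67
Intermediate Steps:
C(a) = a + 2*a² (C(a) = (a² + a²) + a = 2*a² + a = a + 2*a²)
-395/q(C(1)) = -395/(1 + 2*1) = -395/(1 + 2) = -395/(1*3) = -395/3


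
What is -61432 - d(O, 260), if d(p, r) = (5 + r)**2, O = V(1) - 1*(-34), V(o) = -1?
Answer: -131657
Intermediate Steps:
O = 33 (O = -1 - 1*(-34) = -1 + 34 = 33)
-61432 - d(O, 260) = -61432 - (5 + 260)**2 = -61432 - 1*265**2 = -61432 - 1*70225 = -61432 - 70225 = -131657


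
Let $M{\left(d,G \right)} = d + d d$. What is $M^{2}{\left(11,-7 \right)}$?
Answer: $17424$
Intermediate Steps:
$M{\left(d,G \right)} = d + d^{2}$
$M^{2}{\left(11,-7 \right)} = \left(11 \left(1 + 11\right)\right)^{2} = \left(11 \cdot 12\right)^{2} = 132^{2} = 17424$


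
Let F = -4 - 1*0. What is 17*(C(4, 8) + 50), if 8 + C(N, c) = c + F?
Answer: 782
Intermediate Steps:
F = -4 (F = -4 + 0 = -4)
C(N, c) = -12 + c (C(N, c) = -8 + (c - 4) = -8 + (-4 + c) = -12 + c)
17*(C(4, 8) + 50) = 17*((-12 + 8) + 50) = 17*(-4 + 50) = 17*46 = 782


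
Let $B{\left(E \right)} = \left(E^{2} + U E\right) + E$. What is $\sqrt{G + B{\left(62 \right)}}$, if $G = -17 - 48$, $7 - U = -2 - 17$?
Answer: $\sqrt{5453} \approx 73.844$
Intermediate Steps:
$U = 26$ ($U = 7 - \left(-2 - 17\right) = 7 - -19 = 7 + 19 = 26$)
$B{\left(E \right)} = E^{2} + 27 E$ ($B{\left(E \right)} = \left(E^{2} + 26 E\right) + E = E^{2} + 27 E$)
$G = -65$ ($G = -17 - 48 = -65$)
$\sqrt{G + B{\left(62 \right)}} = \sqrt{-65 + 62 \left(27 + 62\right)} = \sqrt{-65 + 62 \cdot 89} = \sqrt{-65 + 5518} = \sqrt{5453}$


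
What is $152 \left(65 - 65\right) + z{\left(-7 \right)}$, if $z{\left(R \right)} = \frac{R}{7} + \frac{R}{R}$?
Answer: $0$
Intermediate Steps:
$z{\left(R \right)} = 1 + \frac{R}{7}$ ($z{\left(R \right)} = R \frac{1}{7} + 1 = \frac{R}{7} + 1 = 1 + \frac{R}{7}$)
$152 \left(65 - 65\right) + z{\left(-7 \right)} = 152 \left(65 - 65\right) + \left(1 + \frac{1}{7} \left(-7\right)\right) = 152 \left(65 - 65\right) + \left(1 - 1\right) = 152 \cdot 0 + 0 = 0 + 0 = 0$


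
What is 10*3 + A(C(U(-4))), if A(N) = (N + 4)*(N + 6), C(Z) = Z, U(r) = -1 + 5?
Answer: 110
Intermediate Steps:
U(r) = 4
A(N) = (4 + N)*(6 + N)
10*3 + A(C(U(-4))) = 10*3 + (24 + 4**2 + 10*4) = 30 + (24 + 16 + 40) = 30 + 80 = 110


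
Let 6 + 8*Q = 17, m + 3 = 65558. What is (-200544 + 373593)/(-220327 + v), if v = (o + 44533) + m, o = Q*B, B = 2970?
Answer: -692196/424621 ≈ -1.6301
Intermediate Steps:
m = 65555 (m = -3 + 65558 = 65555)
Q = 11/8 (Q = -¾ + (⅛)*17 = -¾ + 17/8 = 11/8 ≈ 1.3750)
o = 16335/4 (o = (11/8)*2970 = 16335/4 ≈ 4083.8)
v = 456687/4 (v = (16335/4 + 44533) + 65555 = 194467/4 + 65555 = 456687/4 ≈ 1.1417e+5)
(-200544 + 373593)/(-220327 + v) = (-200544 + 373593)/(-220327 + 456687/4) = 173049/(-424621/4) = 173049*(-4/424621) = -692196/424621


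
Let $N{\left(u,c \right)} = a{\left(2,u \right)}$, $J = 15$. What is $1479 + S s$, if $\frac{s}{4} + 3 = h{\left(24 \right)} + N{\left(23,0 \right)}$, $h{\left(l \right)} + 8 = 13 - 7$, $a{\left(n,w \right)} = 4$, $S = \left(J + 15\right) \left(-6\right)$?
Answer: $2199$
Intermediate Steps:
$S = -180$ ($S = \left(15 + 15\right) \left(-6\right) = 30 \left(-6\right) = -180$)
$N{\left(u,c \right)} = 4$
$h{\left(l \right)} = -2$ ($h{\left(l \right)} = -8 + \left(13 - 7\right) = -8 + 6 = -2$)
$s = -4$ ($s = -12 + 4 \left(-2 + 4\right) = -12 + 4 \cdot 2 = -12 + 8 = -4$)
$1479 + S s = 1479 - -720 = 1479 + 720 = 2199$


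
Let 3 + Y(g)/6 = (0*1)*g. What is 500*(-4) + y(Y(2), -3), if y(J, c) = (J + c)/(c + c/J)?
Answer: -33874/17 ≈ -1992.6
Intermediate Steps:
Y(g) = -18 (Y(g) = -18 + 6*((0*1)*g) = -18 + 6*(0*g) = -18 + 6*0 = -18 + 0 = -18)
y(J, c) = (J + c)/(c + c/J)
500*(-4) + y(Y(2), -3) = 500*(-4) - 18*(-18 - 3)/(-3*(1 - 18)) = -2000 - 18*(-⅓)*(-21)/(-17) = -2000 - 18*(-⅓)*(-1/17)*(-21) = -2000 + 126/17 = -33874/17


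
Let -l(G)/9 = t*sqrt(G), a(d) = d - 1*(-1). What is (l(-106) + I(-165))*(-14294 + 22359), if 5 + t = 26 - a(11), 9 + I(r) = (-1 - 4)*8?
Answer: -395185 - 653265*I*sqrt(106) ≈ -3.9519e+5 - 6.7258e+6*I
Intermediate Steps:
a(d) = 1 + d (a(d) = d + 1 = 1 + d)
I(r) = -49 (I(r) = -9 + (-1 - 4)*8 = -9 - 5*8 = -9 - 40 = -49)
t = 9 (t = -5 + (26 - (1 + 11)) = -5 + (26 - 1*12) = -5 + (26 - 12) = -5 + 14 = 9)
l(G) = -81*sqrt(G)
(l(-106) + I(-165))*(-14294 + 22359) = (-81*I*sqrt(106) - 49)*(-14294 + 22359) = (-81*I*sqrt(106) - 49)*8065 = (-49 - 81*I*sqrt(106))*8065 = -395185 - 653265*I*sqrt(106)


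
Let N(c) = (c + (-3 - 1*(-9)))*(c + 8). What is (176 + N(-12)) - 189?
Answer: 11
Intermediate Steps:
N(c) = (6 + c)*(8 + c) (N(c) = (c + (-3 + 9))*(8 + c) = (c + 6)*(8 + c) = (6 + c)*(8 + c))
(176 + N(-12)) - 189 = (176 + (48 + (-12)² + 14*(-12))) - 189 = (176 + (48 + 144 - 168)) - 189 = (176 + 24) - 189 = 200 - 189 = 11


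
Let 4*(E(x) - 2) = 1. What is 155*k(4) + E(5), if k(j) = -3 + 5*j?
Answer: 10549/4 ≈ 2637.3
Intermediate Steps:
E(x) = 9/4 (E(x) = 2 + (1/4)*1 = 2 + 1/4 = 9/4)
155*k(4) + E(5) = 155*(-3 + 5*4) + 9/4 = 155*(-3 + 20) + 9/4 = 155*17 + 9/4 = 2635 + 9/4 = 10549/4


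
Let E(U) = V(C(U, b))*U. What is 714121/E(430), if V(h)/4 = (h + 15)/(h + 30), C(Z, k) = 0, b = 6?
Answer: 714121/860 ≈ 830.37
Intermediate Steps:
V(h) = 4*(15 + h)/(30 + h) (V(h) = 4*((h + 15)/(h + 30)) = 4*((15 + h)/(30 + h)) = 4*(15 + h)/(30 + h))
E(U) = 2*U (E(U) = (4*(15 + 0)/(30 + 0))*U = (4*15/30)*U = (4*(1/30)*15)*U = 2*U)
714121/E(430) = 714121/((2*430)) = 714121/860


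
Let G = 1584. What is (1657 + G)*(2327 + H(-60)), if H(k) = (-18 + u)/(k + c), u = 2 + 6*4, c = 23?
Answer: 279020931/37 ≈ 7.5411e+6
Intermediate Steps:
u = 26 (u = 2 + 24 = 26)
H(k) = 8/(23 + k) (H(k) = (-18 + 26)/(k + 23) = 8/(23 + k))
(1657 + G)*(2327 + H(-60)) = (1657 + 1584)*(2327 + 8/(23 - 60)) = 3241*(2327 + 8/(-37)) = 3241*(2327 + 8*(-1/37)) = 3241*(2327 - 8/37) = 3241*(86091/37) = 279020931/37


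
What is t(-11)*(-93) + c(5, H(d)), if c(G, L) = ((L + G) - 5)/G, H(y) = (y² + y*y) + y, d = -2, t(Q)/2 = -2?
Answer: 1866/5 ≈ 373.20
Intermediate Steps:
t(Q) = -4 (t(Q) = 2*(-2) = -4)
H(y) = y + 2*y² (H(y) = (y² + y²) + y = 2*y² + y = y + 2*y²)
c(G, L) = (-5 + G + L)/G (c(G, L) = ((G + L) - 5)/G = (-5 + G + L)/G)
t(-11)*(-93) + c(5, H(d)) = -4*(-93) + (-5 + 5 - 2*(1 + 2*(-2)))/5 = 372 + (-5 + 5 - 2*(1 - 4))/5 = 372 + (-5 + 5 - 2*(-3))/5 = 372 + (-5 + 5 + 6)/5 = 372 + (⅕)*6 = 372 + 6/5 = 1866/5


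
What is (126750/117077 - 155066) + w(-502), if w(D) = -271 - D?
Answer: -18127490545/117077 ≈ -1.5483e+5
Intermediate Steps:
(126750/117077 - 155066) + w(-502) = (126750/117077 - 155066) + (-271 - 1*(-502)) = (126750*(1/117077) - 155066) + (-271 + 502) = (126750/117077 - 155066) + 231 = -18154535332/117077 + 231 = -18127490545/117077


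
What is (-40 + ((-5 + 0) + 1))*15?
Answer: -660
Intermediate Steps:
(-40 + ((-5 + 0) + 1))*15 = (-40 + (-5 + 1))*15 = (-40 - 4)*15 = -44*15 = -660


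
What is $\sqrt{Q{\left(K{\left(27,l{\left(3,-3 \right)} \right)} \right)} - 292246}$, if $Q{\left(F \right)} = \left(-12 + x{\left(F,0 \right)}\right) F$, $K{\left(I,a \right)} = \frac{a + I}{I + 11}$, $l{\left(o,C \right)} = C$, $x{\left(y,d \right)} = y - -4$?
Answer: $\frac{i \sqrt{105502486}}{19} \approx 540.6 i$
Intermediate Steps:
$x{\left(y,d \right)} = 4 + y$ ($x{\left(y,d \right)} = y + 4 = 4 + y$)
$K{\left(I,a \right)} = \frac{I + a}{11 + I}$
$Q{\left(F \right)} = F \left(-8 + F\right)$ ($Q{\left(F \right)} = \left(-12 + \left(4 + F\right)\right) F = \left(-8 + F\right) F = F \left(-8 + F\right)$)
$\sqrt{Q{\left(K{\left(27,l{\left(3,-3 \right)} \right)} \right)} - 292246} = \sqrt{\frac{27 - 3}{11 + 27} \left(-8 + \frac{27 - 3}{11 + 27}\right) - 292246} = \sqrt{\frac{1}{38} \cdot 24 \left(-8 + \frac{1}{38} \cdot 24\right) - 292246} = \sqrt{\frac{12 \left(-8 + \frac{12}{19}\right)}{19} - 292246} = \sqrt{\frac{12}{19} \left(- \frac{140}{19}\right) - 292246} = \sqrt{- \frac{1680}{361} - 292246} = \sqrt{- \frac{105502486}{361}} = \frac{i \sqrt{105502486}}{19}$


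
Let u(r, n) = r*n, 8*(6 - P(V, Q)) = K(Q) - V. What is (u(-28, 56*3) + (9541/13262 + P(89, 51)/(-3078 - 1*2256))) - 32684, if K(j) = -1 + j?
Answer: -3526343970179/94319344 ≈ -37387.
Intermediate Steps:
P(V, Q) = 49/8 - Q/8 + V/8 (P(V, Q) = 6 - ((-1 + Q) - V)/8 = 6 - (-1 + Q - V)/8 = 6 + (1/8 - Q/8 + V/8) = 49/8 - Q/8 + V/8)
u(r, n) = n*r
(u(-28, 56*3) + (9541/13262 + P(89, 51)/(-3078 - 1*2256))) - 32684 = ((56*3)*(-28) + (9541/13262 + (49/8 - 1/8*51 + (1/8)*89)/(-3078 - 1*2256))) - 32684 = (168*(-28) + (9541*(1/13262) + (49/8 - 51/8 + 89/8)/(-3078 - 2256))) - 32684 = (-4704 + (9541/13262 + (87/8)/(-5334))) - 32684 = (-4704 + (9541/13262 + (87/8)*(-1/5334))) - 32684 = (-4704 + (9541/13262 - 29/14224)) - 32684 = (-4704 + 67663293/94319344) - 32684 = -443610530883/94319344 - 32684 = -3526343970179/94319344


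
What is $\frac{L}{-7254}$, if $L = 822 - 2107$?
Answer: $\frac{1285}{7254} \approx 0.17714$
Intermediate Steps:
$L = -1285$
$\frac{L}{-7254} = - \frac{1285}{-7254} = \left(-1285\right) \left(- \frac{1}{7254}\right) = \frac{1285}{7254}$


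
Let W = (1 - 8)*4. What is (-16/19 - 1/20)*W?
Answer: 2373/95 ≈ 24.979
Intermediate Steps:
W = -28 (W = -7*4 = -28)
(-16/19 - 1/20)*W = (-16/19 - 1/20)*(-28) = -339/380*(-28) = 2373/95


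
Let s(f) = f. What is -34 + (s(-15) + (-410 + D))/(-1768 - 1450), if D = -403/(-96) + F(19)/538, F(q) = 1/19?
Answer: -53477185253/1578931008 ≈ -33.869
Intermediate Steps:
F(q) = 1/19
D = 2059781/490656 (D = -403/(-96) + (1/19)/538 = -403*(-1/96) + (1/19)*(1/538) = 403/96 + 1/10222 = 2059781/490656 ≈ 4.1980)
-34 + (s(-15) + (-410 + D))/(-1768 - 1450) = -34 + (-15 + (-410 + 2059781/490656))/(-1768 - 1450) = -34 + (-15 - 199109179/490656)/(-3218) = -34 - 206469019/490656*(-1/3218) = -34 + 206469019/1578931008 = -53477185253/1578931008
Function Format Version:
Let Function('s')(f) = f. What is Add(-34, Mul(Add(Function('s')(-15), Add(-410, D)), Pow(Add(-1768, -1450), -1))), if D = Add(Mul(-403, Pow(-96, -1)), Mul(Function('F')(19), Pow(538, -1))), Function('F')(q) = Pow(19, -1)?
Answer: Rational(-53477185253, 1578931008) ≈ -33.869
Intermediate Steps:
Function('F')(q) = Rational(1, 19)
D = Rational(2059781, 490656) (D = Add(Mul(-403, Pow(-96, -1)), Mul(Rational(1, 19), Pow(538, -1))) = Add(Mul(-403, Rational(-1, 96)), Mul(Rational(1, 19), Rational(1, 538))) = Add(Rational(403, 96), Rational(1, 10222)) = Rational(2059781, 490656) ≈ 4.1980)
Add(-34, Mul(Add(Function('s')(-15), Add(-410, D)), Pow(Add(-1768, -1450), -1))) = Add(-34, Mul(Add(-15, Add(-410, Rational(2059781, 490656))), Pow(Add(-1768, -1450), -1))) = Add(-34, Mul(Add(-15, Rational(-199109179, 490656)), Pow(-3218, -1))) = Add(-34, Mul(Rational(-206469019, 490656), Rational(-1, 3218))) = Add(-34, Rational(206469019, 1578931008)) = Rational(-53477185253, 1578931008)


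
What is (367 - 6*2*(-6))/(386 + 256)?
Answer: 439/642 ≈ 0.68380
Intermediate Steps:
(367 - 6*2*(-6))/(386 + 256) = (367 - 12*(-6))/642 = (367 + 72)*(1/642) = 439*(1/642) = 439/642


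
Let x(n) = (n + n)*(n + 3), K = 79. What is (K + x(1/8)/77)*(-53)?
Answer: -10318093/2464 ≈ -4187.5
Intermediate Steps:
x(n) = 2*n*(3 + n) (x(n) = (2*n)*(3 + n) = 2*n*(3 + n))
(K + x(1/8)/77)*(-53) = (79 + (2*(3 + 1/8)/8)/77)*(-53) = (79 + (2*(⅛)*(3 + ⅛))*(1/77))*(-53) = (79 + (2*(⅛)*(25/8))*(1/77))*(-53) = (79 + (25/32)*(1/77))*(-53) = (79 + 25/2464)*(-53) = (194681/2464)*(-53) = -10318093/2464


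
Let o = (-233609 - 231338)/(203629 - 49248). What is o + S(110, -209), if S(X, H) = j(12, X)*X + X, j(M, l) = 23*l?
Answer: 42980749263/154381 ≈ 2.7841e+5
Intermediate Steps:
S(X, H) = X + 23*X**2 (S(X, H) = (23*X)*X + X = 23*X**2 + X = X + 23*X**2)
o = -464947/154381 ≈ -3.0117
o + S(110, -209) = -464947/154381 + 110*(1 + 23*110) = -464947/154381 + 110*(1 + 2530) = -464947/154381 + 110*2531 = -464947/154381 + 278410 = 42980749263/154381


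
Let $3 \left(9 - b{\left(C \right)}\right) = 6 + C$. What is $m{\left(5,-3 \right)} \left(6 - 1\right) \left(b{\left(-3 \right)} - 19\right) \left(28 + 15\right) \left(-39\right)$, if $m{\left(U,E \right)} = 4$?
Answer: $368940$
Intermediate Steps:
$b{\left(C \right)} = 7 - \frac{C}{3}$ ($b{\left(C \right)} = 9 - \frac{6 + C}{3} = 9 - \left(2 + \frac{C}{3}\right) = 7 - \frac{C}{3}$)
$m{\left(5,-3 \right)} \left(6 - 1\right) \left(b{\left(-3 \right)} - 19\right) \left(28 + 15\right) \left(-39\right) = 4 \left(6 - 1\right) \left(\left(7 - -1\right) - 19\right) \left(28 + 15\right) \left(-39\right) = 4 \cdot 5 \left(\left(7 + 1\right) - 19\right) 43 \left(-39\right) = 20 \left(8 - 19\right) 43 \left(-39\right) = 20 \left(\left(-11\right) 43\right) \left(-39\right) = 20 \left(-473\right) \left(-39\right) = \left(-9460\right) \left(-39\right) = 368940$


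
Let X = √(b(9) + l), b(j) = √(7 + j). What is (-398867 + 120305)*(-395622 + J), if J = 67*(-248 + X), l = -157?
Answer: 114833841756 - 55990962*I*√17 ≈ 1.1483e+11 - 2.3086e+8*I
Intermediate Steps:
X = 3*I*√17 (X = √(√(7 + 9) - 157) = √(√16 - 157) = √(4 - 157) = √(-153) = 3*I*√17 ≈ 12.369*I)
J = -16616 + 201*I*√17 (J = 67*(-248 + 3*I*√17) = -16616 + 201*I*√17 ≈ -16616.0 + 828.74*I)
(-398867 + 120305)*(-395622 + J) = (-398867 + 120305)*(-395622 + (-16616 + 201*I*√17)) = -278562*(-412238 + 201*I*√17) = 114833841756 - 55990962*I*√17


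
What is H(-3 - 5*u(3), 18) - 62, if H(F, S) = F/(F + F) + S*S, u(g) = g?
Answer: 525/2 ≈ 262.50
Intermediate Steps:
H(F, S) = ½ + S² (H(F, S) = F/((2*F)) + S² = (1/(2*F))*F + S² = ½ + S²)
H(-3 - 5*u(3), 18) - 62 = (½ + 18²) - 62 = (½ + 324) - 62 = 649/2 - 62 = 525/2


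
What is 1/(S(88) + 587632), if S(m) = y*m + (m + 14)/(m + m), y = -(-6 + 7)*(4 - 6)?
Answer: 88/51727155 ≈ 1.7012e-6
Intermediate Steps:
y = 2 (y = -(-2) = -1*(-2) = 2)
S(m) = 2*m + (14 + m)/(2*m) (S(m) = 2*m + (m + 14)/(m + m) = 2*m + (14 + m)/((2*m)) = 2*m + (14 + m)*(1/(2*m)) = 2*m + (14 + m)/(2*m))
1/(S(88) + 587632) = 1/((½ + 2*88 + 7/88) + 587632) = 1/((½ + 176 + 7*(1/88)) + 587632) = 1/((½ + 176 + 7/88) + 587632) = 1/(15539/88 + 587632) = 1/(51727155/88) = 88/51727155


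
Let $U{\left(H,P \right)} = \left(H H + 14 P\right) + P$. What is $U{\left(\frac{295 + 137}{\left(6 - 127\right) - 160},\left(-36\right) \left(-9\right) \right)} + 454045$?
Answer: $\frac{36235784329}{78961} \approx 4.5891 \cdot 10^{5}$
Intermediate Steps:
$U{\left(H,P \right)} = H^{2} + 15 P$ ($U{\left(H,P \right)} = \left(H^{2} + 14 P\right) + P = H^{2} + 15 P$)
$U{\left(\frac{295 + 137}{\left(6 - 127\right) - 160},\left(-36\right) \left(-9\right) \right)} + 454045 = \left(\left(\frac{295 + 137}{\left(6 - 127\right) - 160}\right)^{2} + 15 \left(\left(-36\right) \left(-9\right)\right)\right) + 454045 = \left(\left(\frac{432}{\left(6 - 127\right) - 160}\right)^{2} + 15 \cdot 324\right) + 454045 = \left(\left(\frac{432}{-121 - 160}\right)^{2} + 4860\right) + 454045 = \left(\left(\frac{432}{-281}\right)^{2} + 4860\right) + 454045 = \left(\left(432 \left(- \frac{1}{281}\right)\right)^{2} + 4860\right) + 454045 = \left(\left(- \frac{432}{281}\right)^{2} + 4860\right) + 454045 = \left(\frac{186624}{78961} + 4860\right) + 454045 = \frac{383937084}{78961} + 454045 = \frac{36235784329}{78961}$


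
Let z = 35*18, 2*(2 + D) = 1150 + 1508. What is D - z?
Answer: 697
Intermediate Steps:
D = 1327 (D = -2 + (1150 + 1508)/2 = -2 + (1/2)*2658 = -2 + 1329 = 1327)
z = 630
D - z = 1327 - 1*630 = 1327 - 630 = 697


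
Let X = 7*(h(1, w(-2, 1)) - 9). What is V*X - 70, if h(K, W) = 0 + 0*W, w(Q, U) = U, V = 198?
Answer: -12544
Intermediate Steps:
h(K, W) = 0 (h(K, W) = 0 + 0 = 0)
X = -63 (X = 7*(0 - 9) = 7*(-9) = -63)
V*X - 70 = 198*(-63) - 70 = -12474 - 70 = -12544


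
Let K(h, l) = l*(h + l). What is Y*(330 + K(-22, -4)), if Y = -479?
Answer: -207886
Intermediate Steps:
Y*(330 + K(-22, -4)) = -479*(330 - 4*(-22 - 4)) = -479*(330 - 4*(-26)) = -479*(330 + 104) = -479*434 = -207886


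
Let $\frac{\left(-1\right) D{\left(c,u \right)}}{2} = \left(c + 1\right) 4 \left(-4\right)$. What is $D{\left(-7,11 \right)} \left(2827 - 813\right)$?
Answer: $-386688$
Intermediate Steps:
$D{\left(c,u \right)} = 32 + 32 c$ ($D{\left(c,u \right)} = - 2 \left(c + 1\right) 4 \left(-4\right) = - 2 \left(1 + c\right) 4 \left(-4\right) = - 2 \left(4 + 4 c\right) \left(-4\right) = - 2 \left(-16 - 16 c\right) = 32 + 32 c$)
$D{\left(-7,11 \right)} \left(2827 - 813\right) = \left(32 + 32 \left(-7\right)\right) \left(2827 - 813\right) = \left(32 - 224\right) 2014 = \left(-192\right) 2014 = -386688$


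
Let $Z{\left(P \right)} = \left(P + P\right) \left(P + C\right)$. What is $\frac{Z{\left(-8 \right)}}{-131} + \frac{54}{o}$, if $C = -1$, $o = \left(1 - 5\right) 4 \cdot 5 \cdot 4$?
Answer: $- \frac{26577}{20960} \approx -1.268$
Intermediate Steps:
$o = -320$ ($o = - 4 \cdot 20 \cdot 4 = \left(-4\right) 80 = -320$)
$Z{\left(P \right)} = 2 P \left(-1 + P\right)$ ($Z{\left(P \right)} = \left(P + P\right) \left(P - 1\right) = 2 P \left(-1 + P\right)$)
$\frac{Z{\left(-8 \right)}}{-131} + \frac{54}{o} = \frac{2 \left(-8\right) \left(-1 - 8\right)}{-131} + \frac{54}{-320} = - \frac{2 \left(-8\right) \left(-9\right)}{131} + 54 \left(- \frac{1}{320}\right) = \left(- \frac{1}{131}\right) 144 - \frac{27}{160} = - \frac{144}{131} - \frac{27}{160} = - \frac{26577}{20960}$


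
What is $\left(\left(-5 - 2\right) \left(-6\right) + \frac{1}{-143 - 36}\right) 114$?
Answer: $\frac{856938}{179} \approx 4787.4$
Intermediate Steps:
$\left(\left(-5 - 2\right) \left(-6\right) + \frac{1}{-143 - 36}\right) 114 = \left(\left(-7\right) \left(-6\right) + \frac{1}{-179}\right) 114 = \left(42 - \frac{1}{179}\right) 114 = \frac{7517}{179} \cdot 114 = \frac{856938}{179}$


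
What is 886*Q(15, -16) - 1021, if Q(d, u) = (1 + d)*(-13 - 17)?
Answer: -426301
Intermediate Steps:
Q(d, u) = -30 - 30*d (Q(d, u) = (1 + d)*(-30) = -30 - 30*d)
886*Q(15, -16) - 1021 = 886*(-30 - 30*15) - 1021 = 886*(-30 - 450) - 1021 = 886*(-480) - 1021 = -425280 - 1021 = -426301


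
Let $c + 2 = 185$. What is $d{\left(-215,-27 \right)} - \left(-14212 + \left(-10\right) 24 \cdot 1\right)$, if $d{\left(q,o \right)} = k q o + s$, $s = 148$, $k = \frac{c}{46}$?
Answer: $\frac{1733915}{46} \approx 37694.0$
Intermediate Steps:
$c = 183$ ($c = -2 + 185 = 183$)
$k = \frac{183}{46} \approx 3.9783$
$d{\left(q,o \right)} = 148 + \frac{183 o q}{46}$ ($d{\left(q,o \right)} = \frac{183 q}{46} o + 148 = \frac{183 o q}{46} + 148 = 148 + \frac{183 o q}{46}$)
$d{\left(-215,-27 \right)} - \left(-14212 + \left(-10\right) 24 \cdot 1\right) = \left(148 + \frac{183}{46} \left(-27\right) \left(-215\right)\right) - \left(-14212 + \left(-10\right) 24 \cdot 1\right) = \left(148 + \frac{1062315}{46}\right) - \left(-14212 - 240\right) = \frac{1069123}{46} - \left(-14212 - 240\right) = \frac{1069123}{46} - -14452 = \frac{1069123}{46} + 14452 = \frac{1733915}{46}$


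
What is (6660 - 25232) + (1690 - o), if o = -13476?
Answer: -3406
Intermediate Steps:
(6660 - 25232) + (1690 - o) = (6660 - 25232) + (1690 - 1*(-13476)) = -18572 + (1690 + 13476) = -18572 + 15166 = -3406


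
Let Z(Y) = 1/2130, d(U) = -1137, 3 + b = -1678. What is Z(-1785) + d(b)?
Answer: -2421809/2130 ≈ -1137.0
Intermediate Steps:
b = -1681 (b = -3 - 1678 = -1681)
Z(Y) = 1/2130
Z(-1785) + d(b) = 1/2130 - 1137 = -2421809/2130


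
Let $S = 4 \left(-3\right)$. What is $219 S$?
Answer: $-2628$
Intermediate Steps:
$S = -12$
$219 S = 219 \left(-12\right) = -2628$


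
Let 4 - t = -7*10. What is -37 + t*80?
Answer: 5883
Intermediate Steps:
t = 74 (t = 4 - (-7)*10 = 4 - 1*(-70) = 4 + 70 = 74)
-37 + t*80 = -37 + 74*80 = -37 + 5920 = 5883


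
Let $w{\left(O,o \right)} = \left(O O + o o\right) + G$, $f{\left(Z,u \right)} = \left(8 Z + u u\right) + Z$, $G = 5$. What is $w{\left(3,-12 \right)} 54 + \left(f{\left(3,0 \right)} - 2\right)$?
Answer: $8557$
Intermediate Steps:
$f{\left(Z,u \right)} = u^{2} + 9 Z$ ($f{\left(Z,u \right)} = \left(8 Z + u^{2}\right) + Z = \left(u^{2} + 8 Z\right) + Z = u^{2} + 9 Z$)
$w{\left(O,o \right)} = 5 + O^{2} + o^{2}$ ($w{\left(O,o \right)} = \left(O O + o o\right) + 5 = \left(O^{2} + o^{2}\right) + 5 = 5 + O^{2} + o^{2}$)
$w{\left(3,-12 \right)} 54 + \left(f{\left(3,0 \right)} - 2\right) = \left(5 + 3^{2} + \left(-12\right)^{2}\right) 54 + \left(\left(0^{2} + 9 \cdot 3\right) - 2\right) = \left(5 + 9 + 144\right) 54 + \left(\left(0 + 27\right) - 2\right) = 158 \cdot 54 + \left(27 - 2\right) = 8532 + 25 = 8557$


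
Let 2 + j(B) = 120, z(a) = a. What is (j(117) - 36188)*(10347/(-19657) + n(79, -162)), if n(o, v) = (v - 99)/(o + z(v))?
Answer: -154079353320/1631531 ≈ -94439.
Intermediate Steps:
j(B) = 118 (j(B) = -2 + 120 = 118)
n(o, v) = (-99 + v)/(o + v) (n(o, v) = (v - 99)/(o + v) = (-99 + v)/(o + v))
(j(117) - 36188)*(10347/(-19657) + n(79, -162)) = (118 - 36188)*(10347/(-19657) + (-99 - 162)/(79 - 162)) = -36070*(10347*(-1/19657) - 261/(-83)) = -36070*(-10347/19657 - 1/83*(-261)) = -36070*(-10347/19657 + 261/83) = -36070*4271676/1631531 = -154079353320/1631531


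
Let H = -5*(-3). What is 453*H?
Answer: 6795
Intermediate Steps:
H = 15
453*H = 453*15 = 6795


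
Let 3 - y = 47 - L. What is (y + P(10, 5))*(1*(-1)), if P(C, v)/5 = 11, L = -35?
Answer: 24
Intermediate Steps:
P(C, v) = 55 (P(C, v) = 5*11 = 55)
y = -79 (y = 3 - (47 - 1*(-35)) = 3 - (47 + 35) = 3 - 1*82 = 3 - 82 = -79)
(y + P(10, 5))*(1*(-1)) = (-79 + 55)*(1*(-1)) = -24*(-1) = 24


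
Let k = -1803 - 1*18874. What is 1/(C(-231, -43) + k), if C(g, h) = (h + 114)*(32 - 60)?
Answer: -1/22665 ≈ -4.4121e-5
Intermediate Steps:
C(g, h) = -3192 - 28*h (C(g, h) = (114 + h)*(-28) = -3192 - 28*h)
k = -20677 (k = -1803 - 18874 = -20677)
1/(C(-231, -43) + k) = 1/((-3192 - 28*(-43)) - 20677) = 1/((-3192 + 1204) - 20677) = 1/(-1988 - 20677) = 1/(-22665) = -1/22665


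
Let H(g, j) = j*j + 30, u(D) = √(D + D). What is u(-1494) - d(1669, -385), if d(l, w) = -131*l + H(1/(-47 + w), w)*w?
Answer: 57296814 + 6*I*√83 ≈ 5.7297e+7 + 54.663*I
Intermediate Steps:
u(D) = √2*√D (u(D) = √(2*D) = √2*√D)
H(g, j) = 30 + j² (H(g, j) = j² + 30 = 30 + j²)
d(l, w) = -131*l + w*(30 + w²) (d(l, w) = -131*l + (30 + w²)*w = -131*l + w*(30 + w²))
u(-1494) - d(1669, -385) = √2*√(-1494) - (-131*1669 - 385*(30 + (-385)²)) = √2*(3*I*√166) - (-218639 - 385*(30 + 148225)) = 6*I*√83 - (-218639 - 385*148255) = 6*I*√83 - (-218639 - 57078175) = 6*I*√83 - 1*(-57296814) = 6*I*√83 + 57296814 = 57296814 + 6*I*√83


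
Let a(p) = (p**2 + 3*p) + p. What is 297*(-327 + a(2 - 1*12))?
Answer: -79299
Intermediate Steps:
a(p) = p**2 + 4*p
297*(-327 + a(2 - 1*12)) = 297*(-327 + (2 - 1*12)*(4 + (2 - 1*12))) = 297*(-327 + (2 - 12)*(4 + (2 - 12))) = 297*(-327 - 10*(4 - 10)) = 297*(-327 - 10*(-6)) = 297*(-327 + 60) = 297*(-267) = -79299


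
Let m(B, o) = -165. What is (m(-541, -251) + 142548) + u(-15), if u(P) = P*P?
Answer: 142608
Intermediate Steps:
u(P) = P**2
(m(-541, -251) + 142548) + u(-15) = (-165 + 142548) + (-15)**2 = 142383 + 225 = 142608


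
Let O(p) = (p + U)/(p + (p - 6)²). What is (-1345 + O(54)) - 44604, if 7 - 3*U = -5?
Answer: -54173842/1179 ≈ -45949.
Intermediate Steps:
U = 4 (U = 7/3 - ⅓*(-5) = 7/3 + 5/3 = 4)
O(p) = (4 + p)/(p + (-6 + p)²) (O(p) = (p + 4)/(p + (p - 6)²) = (4 + p)/(p + (-6 + p)²))
(-1345 + O(54)) - 44604 = (-1345 + (4 + 54)/(54 + (-6 + 54)²)) - 44604 = (-1345 + 58/(54 + 48²)) - 44604 = (-1345 + 58/(54 + 2304)) - 44604 = (-1345 + 58/2358) - 44604 = (-1345 + (1/2358)*58) - 44604 = (-1345 + 29/1179) - 44604 = -1585726/1179 - 44604 = -54173842/1179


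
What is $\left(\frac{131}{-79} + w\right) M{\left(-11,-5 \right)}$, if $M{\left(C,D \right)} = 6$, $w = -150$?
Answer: $- \frac{71886}{79} \approx -909.95$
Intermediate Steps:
$\left(\frac{131}{-79} + w\right) M{\left(-11,-5 \right)} = \left(\frac{131}{-79} - 150\right) 6 = \left(131 \left(- \frac{1}{79}\right) - 150\right) 6 = \left(- \frac{131}{79} - 150\right) 6 = \left(- \frac{11981}{79}\right) 6 = - \frac{71886}{79}$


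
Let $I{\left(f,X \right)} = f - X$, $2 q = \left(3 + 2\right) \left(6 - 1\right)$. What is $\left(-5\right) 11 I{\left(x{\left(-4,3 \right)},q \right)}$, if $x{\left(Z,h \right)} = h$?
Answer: $\frac{1045}{2} \approx 522.5$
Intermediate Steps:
$q = \frac{25}{2}$ ($q = \frac{\left(3 + 2\right) \left(6 - 1\right)}{2} = \frac{5 \cdot 5}{2} = \frac{1}{2} \cdot 25 = \frac{25}{2} \approx 12.5$)
$\left(-5\right) 11 I{\left(x{\left(-4,3 \right)},q \right)} = \left(-5\right) 11 \left(3 - \frac{25}{2}\right) = - 55 \left(3 - \frac{25}{2}\right) = \left(-55\right) \left(- \frac{19}{2}\right) = \frac{1045}{2}$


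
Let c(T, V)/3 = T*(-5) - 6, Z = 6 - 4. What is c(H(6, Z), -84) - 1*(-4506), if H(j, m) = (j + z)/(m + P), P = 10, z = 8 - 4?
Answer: 8951/2 ≈ 4475.5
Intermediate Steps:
Z = 2
z = 4
H(j, m) = (4 + j)/(10 + m) (H(j, m) = (j + 4)/(m + 10) = (4 + j)/(10 + m))
c(T, V) = -18 - 15*T (c(T, V) = 3*(T*(-5) - 6) = 3*(-5*T - 6) = 3*(-6 - 5*T) = -18 - 15*T)
c(H(6, Z), -84) - 1*(-4506) = (-18 - 15*(4 + 6)/(10 + 2)) - 1*(-4506) = (-18 - 15*10/12) + 4506 = (-18 - 5*10/4) + 4506 = (-18 - 15*⅚) + 4506 = (-18 - 25/2) + 4506 = -61/2 + 4506 = 8951/2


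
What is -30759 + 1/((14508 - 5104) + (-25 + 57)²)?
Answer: -320754851/10428 ≈ -30759.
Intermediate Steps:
-30759 + 1/((14508 - 5104) + (-25 + 57)²) = -30759 + 1/(9404 + 32²) = -30759 + 1/(9404 + 1024) = -30759 + 1/10428 = -320754851/10428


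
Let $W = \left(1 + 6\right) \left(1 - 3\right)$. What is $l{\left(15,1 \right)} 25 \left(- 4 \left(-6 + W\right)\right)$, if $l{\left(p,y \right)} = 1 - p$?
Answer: $-28000$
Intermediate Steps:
$W = -14$ ($W = 7 \left(-2\right) = -14$)
$l{\left(15,1 \right)} 25 \left(- 4 \left(-6 + W\right)\right) = \left(1 - 15\right) 25 \left(- 4 \left(-6 - 14\right)\right) = \left(1 - 15\right) 25 \left(\left(-4\right) \left(-20\right)\right) = \left(-14\right) 25 \cdot 80 = \left(-350\right) 80 = -28000$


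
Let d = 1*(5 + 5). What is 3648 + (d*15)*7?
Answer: 4698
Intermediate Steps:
d = 10 (d = 1*10 = 10)
3648 + (d*15)*7 = 3648 + (10*15)*7 = 3648 + 150*7 = 3648 + 1050 = 4698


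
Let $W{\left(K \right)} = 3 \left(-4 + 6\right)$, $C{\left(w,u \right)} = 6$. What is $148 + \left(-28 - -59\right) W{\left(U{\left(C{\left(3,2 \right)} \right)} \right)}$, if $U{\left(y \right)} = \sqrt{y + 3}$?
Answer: $334$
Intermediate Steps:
$U{\left(y \right)} = \sqrt{3 + y}$
$W{\left(K \right)} = 6$ ($W{\left(K \right)} = 3 \cdot 2 = 6$)
$148 + \left(-28 - -59\right) W{\left(U{\left(C{\left(3,2 \right)} \right)} \right)} = 148 + \left(-28 - -59\right) 6 = 148 + \left(-28 + 59\right) 6 = 148 + 31 \cdot 6 = 148 + 186 = 334$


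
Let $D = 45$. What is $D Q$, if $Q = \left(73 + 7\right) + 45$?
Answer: $5625$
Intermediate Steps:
$Q = 125$ ($Q = 80 + 45 = 125$)
$D Q = 45 \cdot 125 = 5625$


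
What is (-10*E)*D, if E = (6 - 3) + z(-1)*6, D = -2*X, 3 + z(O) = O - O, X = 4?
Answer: -1200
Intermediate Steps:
z(O) = -3 (z(O) = -3 + (O - O) = -3 + 0 = -3)
D = -8 (D = -2*4 = -8)
E = -15 (E = (6 - 3) - 3*6 = 3 - 18 = -15)
(-10*E)*D = -10*(-15)*(-8) = 150*(-8) = -1200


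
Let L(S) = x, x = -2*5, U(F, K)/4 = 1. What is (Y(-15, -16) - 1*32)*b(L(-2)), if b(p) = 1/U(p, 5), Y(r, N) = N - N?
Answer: -8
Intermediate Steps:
U(F, K) = 4 (U(F, K) = 4*1 = 4)
Y(r, N) = 0
x = -10
L(S) = -10
b(p) = ¼ (b(p) = 1/4 = ¼)
(Y(-15, -16) - 1*32)*b(L(-2)) = (0 - 1*32)*(¼) = (0 - 32)*(¼) = -32*¼ = -8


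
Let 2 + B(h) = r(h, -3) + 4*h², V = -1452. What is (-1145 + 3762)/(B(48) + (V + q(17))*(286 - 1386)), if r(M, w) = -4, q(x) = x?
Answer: 2617/1587710 ≈ 0.0016483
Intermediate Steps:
B(h) = -6 + 4*h² (B(h) = -2 + (-4 + 4*h²) = -6 + 4*h²)
(-1145 + 3762)/(B(48) + (V + q(17))*(286 - 1386)) = (-1145 + 3762)/((-6 + 4*48²) + (-1452 + 17)*(286 - 1386)) = 2617/((-6 + 4*2304) - 1435*(-1100)) = 2617/((-6 + 9216) + 1578500) = 2617/(9210 + 1578500) = 2617/1587710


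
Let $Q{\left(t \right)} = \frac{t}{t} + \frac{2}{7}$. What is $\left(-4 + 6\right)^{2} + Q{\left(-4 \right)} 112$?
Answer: $148$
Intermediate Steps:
$Q{\left(t \right)} = \frac{9}{7}$ ($Q{\left(t \right)} = 1 + 2 \cdot \frac{1}{7} = 1 + \frac{2}{7} = \frac{9}{7}$)
$\left(-4 + 6\right)^{2} + Q{\left(-4 \right)} 112 = \left(-4 + 6\right)^{2} + \frac{9}{7} \cdot 112 = 2^{2} + 144 = 4 + 144 = 148$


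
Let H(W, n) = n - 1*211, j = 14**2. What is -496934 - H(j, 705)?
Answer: -497428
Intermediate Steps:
j = 196
H(W, n) = -211 + n (H(W, n) = n - 211 = -211 + n)
-496934 - H(j, 705) = -496934 - (-211 + 705) = -496934 - 1*494 = -496934 - 494 = -497428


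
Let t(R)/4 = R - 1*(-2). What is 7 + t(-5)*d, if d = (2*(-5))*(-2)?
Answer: -233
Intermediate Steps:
t(R) = 8 + 4*R (t(R) = 4*(R - 1*(-2)) = 4*(R + 2) = 4*(2 + R) = 8 + 4*R)
d = 20 (d = -10*(-2) = 20)
7 + t(-5)*d = 7 + (8 + 4*(-5))*20 = 7 + (8 - 20)*20 = 7 - 12*20 = 7 - 240 = -233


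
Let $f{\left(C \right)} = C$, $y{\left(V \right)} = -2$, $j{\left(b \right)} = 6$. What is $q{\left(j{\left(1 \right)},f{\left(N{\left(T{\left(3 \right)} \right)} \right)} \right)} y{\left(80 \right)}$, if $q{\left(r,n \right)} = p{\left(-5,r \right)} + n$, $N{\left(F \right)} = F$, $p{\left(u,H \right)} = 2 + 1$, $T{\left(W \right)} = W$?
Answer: $-12$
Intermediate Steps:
$p{\left(u,H \right)} = 3$
$q{\left(r,n \right)} = 3 + n$
$q{\left(j{\left(1 \right)},f{\left(N{\left(T{\left(3 \right)} \right)} \right)} \right)} y{\left(80 \right)} = \left(3 + 3\right) \left(-2\right) = 6 \left(-2\right) = -12$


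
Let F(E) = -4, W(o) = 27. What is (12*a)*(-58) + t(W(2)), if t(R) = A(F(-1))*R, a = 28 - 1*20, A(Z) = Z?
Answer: -5676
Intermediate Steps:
a = 8 (a = 28 - 20 = 8)
t(R) = -4*R
(12*a)*(-58) + t(W(2)) = (12*8)*(-58) - 4*27 = 96*(-58) - 108 = -5568 - 108 = -5676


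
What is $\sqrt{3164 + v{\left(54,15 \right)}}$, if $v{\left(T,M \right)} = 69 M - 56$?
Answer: $\sqrt{4143} \approx 64.366$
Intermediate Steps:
$v{\left(T,M \right)} = -56 + 69 M$
$\sqrt{3164 + v{\left(54,15 \right)}} = \sqrt{3164 + \left(-56 + 69 \cdot 15\right)} = \sqrt{3164 + \left(-56 + 1035\right)} = \sqrt{3164 + 979} = \sqrt{4143}$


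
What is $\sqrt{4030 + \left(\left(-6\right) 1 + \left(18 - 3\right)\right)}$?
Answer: $\sqrt{4039} \approx 63.553$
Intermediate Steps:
$\sqrt{4030 + \left(\left(-6\right) 1 + \left(18 - 3\right)\right)} = \sqrt{4030 + \left(-6 + \left(18 - 3\right)\right)} = \sqrt{4030 + \left(-6 + 15\right)} = \sqrt{4030 + 9} = \sqrt{4039}$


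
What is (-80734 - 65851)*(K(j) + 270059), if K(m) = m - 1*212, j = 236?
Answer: -39590116555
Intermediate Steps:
K(m) = -212 + m (K(m) = m - 212 = -212 + m)
(-80734 - 65851)*(K(j) + 270059) = (-80734 - 65851)*((-212 + 236) + 270059) = -146585*(24 + 270059) = -146585*270083 = -39590116555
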